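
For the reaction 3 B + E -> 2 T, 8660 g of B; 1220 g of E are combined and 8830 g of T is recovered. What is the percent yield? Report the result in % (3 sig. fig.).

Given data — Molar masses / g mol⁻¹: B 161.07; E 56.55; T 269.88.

n(B) = 8660 / 161.07 = 53.77 mol
n(E) = 1220 / 56.55 = 21.57 mol
n/ν → B: 17.92, E: 21.57; B is limiting.
theoretical n(T) = (2/3) × 53.77 = 35.85 mol → 9675 g
% yield = 8830 / 9675 × 100 = 91.27 %

91.3 %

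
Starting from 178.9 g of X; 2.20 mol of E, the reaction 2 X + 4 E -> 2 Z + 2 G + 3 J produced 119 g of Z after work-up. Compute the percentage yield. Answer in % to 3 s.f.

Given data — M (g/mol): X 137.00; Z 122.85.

88.1 %

n(X) = 178.9 / 137.00 = 1.306 mol
n(E) = 2.200 mol
n/ν for X = 1.306/2 = 0.6530
n/ν for E = 2.200/4 = 0.5500
Smallest n/ν is E → limiting reagent.
theoretical n(Z) = (2/4) × 2.200 = 1.100 mol → 135.1 g
% yield = 119 / 135.1 × 100 = 88.08 %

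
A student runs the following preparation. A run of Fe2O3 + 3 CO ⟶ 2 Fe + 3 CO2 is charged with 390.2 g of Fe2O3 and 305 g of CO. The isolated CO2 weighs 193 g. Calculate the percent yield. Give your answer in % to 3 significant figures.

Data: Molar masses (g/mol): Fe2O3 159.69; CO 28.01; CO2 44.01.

59.8 %

n(Fe2O3) = 390.2 / 159.69 = 2.443 mol
n(CO) = 305.0 / 28.01 = 10.89 mol
n/ν for Fe2O3 = 2.443/1 = 2.443
n/ν for CO = 10.89/3 = 3.630
Smallest n/ν is Fe2O3 → limiting reagent.
theoretical n(CO2) = (3/1) × 2.443 = 7.329 mol → 322.5 g
% yield = 193 / 322.5 × 100 = 59.84 %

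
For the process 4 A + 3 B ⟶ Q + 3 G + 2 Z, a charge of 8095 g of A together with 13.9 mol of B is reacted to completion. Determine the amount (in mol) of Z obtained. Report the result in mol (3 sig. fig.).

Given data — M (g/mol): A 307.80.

9.27 mol

n(A) = 8095 / 307.80 = 26.30 mol
n(B) = 13.90 mol
n/ν for A = 26.30/4 = 6.575
n/ν for B = 13.90/3 = 4.633
Smallest n/ν is B → limiting reagent.
n(Z) = (2/3) × 13.90 = 9.267 mol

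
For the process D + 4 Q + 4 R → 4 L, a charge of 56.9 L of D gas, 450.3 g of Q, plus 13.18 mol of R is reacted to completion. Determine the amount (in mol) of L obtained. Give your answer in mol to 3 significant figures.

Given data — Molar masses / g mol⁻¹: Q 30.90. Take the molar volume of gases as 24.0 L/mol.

9.48 mol

n(D) = 56.90 / 24.0 = 2.371 mol
n(Q) = 450.3 / 30.90 = 14.57 mol
n(R) = 13.18 mol
n/ν → D: 2.371, Q: 3.643, R: 3.295; D is limiting.
n(L) = (4/1) × 2.371 = 9.484 mol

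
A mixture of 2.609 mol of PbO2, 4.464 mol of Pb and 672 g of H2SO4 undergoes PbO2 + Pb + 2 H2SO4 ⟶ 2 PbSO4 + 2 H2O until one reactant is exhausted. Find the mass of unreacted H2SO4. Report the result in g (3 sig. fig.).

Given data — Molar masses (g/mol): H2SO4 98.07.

160 g

n(PbO2) = 2.609 mol
n(Pb) = 4.464 mol
n(H2SO4) = 672.0 / 98.07 = 6.852 mol
n/ν for PbO2 = 2.609/1 = 2.609
n/ν for Pb = 4.464/1 = 4.464
n/ν for H2SO4 = 6.852/2 = 3.426
Smallest n/ν is PbO2 → limiting reagent.
H2SO4 consumed = (2/1) × 2.609 = 5.218 mol
H2SO4 remaining = 6.852 − 5.218 = 1.634 mol
mass = 1.634 × 98.07 = 160.2 g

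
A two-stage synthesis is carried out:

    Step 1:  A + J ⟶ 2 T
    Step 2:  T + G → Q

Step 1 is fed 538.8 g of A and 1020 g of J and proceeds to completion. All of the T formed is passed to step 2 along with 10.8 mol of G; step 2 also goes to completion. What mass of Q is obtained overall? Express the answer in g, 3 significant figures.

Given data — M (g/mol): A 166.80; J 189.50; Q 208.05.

Step 1:
n(A) = 538.8 / 166.80 = 3.230 mol
n(J) = 1020 / 189.50 = 5.383 mol
n/ν for A = 3.230/1 = 3.230
n/ν for J = 5.383/1 = 5.383
Smallest n/ν is A → limiting reagent.
n(T) produced = (2/1) × 3.230 = 6.460 mol
Step 2:
n(T) available = 6.460 mol
n(G) = 10.80 mol
n/ν for T = 6.460/1 = 6.460
n/ν for G = 10.80/1 = 10.80
Smallest n/ν is T → limiting reagent.
n(Q) = (1/1) × 6.460 = 6.460 mol
mass = 6.460 × 208.05 = 1344 g

1340 g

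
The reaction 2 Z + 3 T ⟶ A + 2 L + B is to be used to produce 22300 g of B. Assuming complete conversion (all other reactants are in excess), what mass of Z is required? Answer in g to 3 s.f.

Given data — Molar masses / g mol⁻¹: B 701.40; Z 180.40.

n(B) = 22300 / 701.40 = 31.79 mol
n(Z) = (2/1) × 31.79 = 63.58 mol
mass = 63.58 × 180.40 = 11470 g

11500 g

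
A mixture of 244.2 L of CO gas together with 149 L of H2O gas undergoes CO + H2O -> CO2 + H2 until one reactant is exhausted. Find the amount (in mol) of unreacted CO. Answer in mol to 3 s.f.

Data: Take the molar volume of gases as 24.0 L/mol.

n(CO) = 244.2 / 24.0 = 10.18 mol
n(H2O) = 149.0 / 24.0 = 6.208 mol
n/ν for CO = 10.18/1 = 10.18
n/ν for H2O = 6.208/1 = 6.208
Smallest n/ν is H2O → limiting reagent.
CO consumed = (1/1) × 6.208 = 6.208 mol
CO remaining = 10.18 − 6.208 = 3.972 mol

3.97 mol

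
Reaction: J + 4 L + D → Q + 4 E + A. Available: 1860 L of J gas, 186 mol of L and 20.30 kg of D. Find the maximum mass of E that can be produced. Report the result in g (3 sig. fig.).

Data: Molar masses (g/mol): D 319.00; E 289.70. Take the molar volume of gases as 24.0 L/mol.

n(J) = 1860 / 24.0 = 77.50 mol
n(L) = 186.0 mol
n(D) = 20.30×1000 / 319.00 = 63.64 mol
n/ν → J: 77.50, L: 46.50, D: 63.64; L is limiting.
n(E) = (4/4) × 186.0 = 186.0 mol
mass = 186.0 × 289.70 = 53880 g

53900 g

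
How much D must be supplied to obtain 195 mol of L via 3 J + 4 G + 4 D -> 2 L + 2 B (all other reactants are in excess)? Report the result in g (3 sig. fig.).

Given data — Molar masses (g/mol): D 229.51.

n(L) = 195.0 mol
n(D) = (4/2) × 195.0 = 390.0 mol
mass = 390.0 × 229.51 = 89510 g

89500 g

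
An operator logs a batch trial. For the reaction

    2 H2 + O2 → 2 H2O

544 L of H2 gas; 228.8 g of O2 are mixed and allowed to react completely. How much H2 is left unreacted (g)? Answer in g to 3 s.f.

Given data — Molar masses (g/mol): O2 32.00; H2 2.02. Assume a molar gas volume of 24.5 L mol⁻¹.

n(H2) = 544.0 / 24.5 = 22.20 mol
n(O2) = 228.8 / 32.00 = 7.150 mol
n/ν for H2 = 22.20/2 = 11.10
n/ν for O2 = 7.150/1 = 7.150
Smallest n/ν is O2 → limiting reagent.
H2 consumed = (2/1) × 7.150 = 14.30 mol
H2 remaining = 22.20 − 14.30 = 7.900 mol
mass = 7.900 × 2.02 = 15.96 g

16.0 g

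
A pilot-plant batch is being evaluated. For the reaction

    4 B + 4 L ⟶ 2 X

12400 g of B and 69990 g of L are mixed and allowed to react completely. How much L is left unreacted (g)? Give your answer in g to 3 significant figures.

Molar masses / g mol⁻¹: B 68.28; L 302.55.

15000 g

n(B) = 12400 / 68.28 = 181.6 mol
n(L) = 69990 / 302.55 = 231.3 mol
n/ν for B = 181.6/4 = 45.40
n/ν for L = 231.3/4 = 57.83
Smallest n/ν is B → limiting reagent.
L consumed = (4/4) × 181.6 = 181.6 mol
L remaining = 231.3 − 181.6 = 49.70 mol
mass = 49.70 × 302.55 = 15040 g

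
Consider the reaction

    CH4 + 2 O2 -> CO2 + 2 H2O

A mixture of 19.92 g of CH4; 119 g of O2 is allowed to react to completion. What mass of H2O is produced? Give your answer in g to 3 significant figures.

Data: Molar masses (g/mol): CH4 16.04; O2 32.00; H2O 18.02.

44.8 g

n(CH4) = 19.92 / 16.04 = 1.242 mol
n(O2) = 119.0 / 32.00 = 3.719 mol
n/ν for CH4 = 1.242/1 = 1.242
n/ν for O2 = 3.719/2 = 1.860
Smallest n/ν is CH4 → limiting reagent.
n(H2O) = (2/1) × 1.242 = 2.484 mol
mass = 2.484 × 18.02 = 44.76 g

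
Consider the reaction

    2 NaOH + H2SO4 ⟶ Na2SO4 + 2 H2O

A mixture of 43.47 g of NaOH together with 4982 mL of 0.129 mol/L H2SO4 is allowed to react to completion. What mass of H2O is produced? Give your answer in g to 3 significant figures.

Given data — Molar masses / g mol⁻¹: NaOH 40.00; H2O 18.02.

n(NaOH) = 43.47 / 40.00 = 1.087 mol
n(H2SO4) = 0.129 × 4982/1000 = 0.6427 mol
n/ν for NaOH = 1.087/2 = 0.5435
n/ν for H2SO4 = 0.6427/1 = 0.6427
Smallest n/ν is NaOH → limiting reagent.
n(H2O) = (2/2) × 1.087 = 1.087 mol
mass = 1.087 × 18.02 = 19.59 g

19.6 g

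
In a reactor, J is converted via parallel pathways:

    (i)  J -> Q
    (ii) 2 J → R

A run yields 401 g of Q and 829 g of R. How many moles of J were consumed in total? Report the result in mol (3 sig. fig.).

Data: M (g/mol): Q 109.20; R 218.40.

11.3 mol

n(Q) = 401 / 109.20 = 3.672 mol
n(R) = 829 / 218.40 = 3.796 mol
n(J) via (i) = (1/1)×3.672 = 3.672 mol
n(J) via (ii) = (2/1)×3.796 = 7.592 mol
total n(J) = 3.672 + 7.592 = 11.26 mol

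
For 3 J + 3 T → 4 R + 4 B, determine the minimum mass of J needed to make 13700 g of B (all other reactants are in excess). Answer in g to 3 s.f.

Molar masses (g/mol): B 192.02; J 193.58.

10400 g

n(B) = 13700 / 192.02 = 71.35 mol
n(J) = (3/4) × 71.35 = 53.51 mol
mass = 53.51 × 193.58 = 10360 g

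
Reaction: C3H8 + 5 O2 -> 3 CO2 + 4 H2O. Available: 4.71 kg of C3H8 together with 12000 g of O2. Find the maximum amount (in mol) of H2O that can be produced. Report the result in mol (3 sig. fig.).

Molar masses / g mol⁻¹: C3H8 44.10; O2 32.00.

n(C3H8) = 4.710×1000 / 44.10 = 106.8 mol
n(O2) = 12000 / 32.00 = 375.0 mol
n/ν for C3H8 = 106.8/1 = 106.8
n/ν for O2 = 375.0/5 = 75.00
Smallest n/ν is O2 → limiting reagent.
n(H2O) = (4/5) × 375.0 = 300.0 mol

300 mol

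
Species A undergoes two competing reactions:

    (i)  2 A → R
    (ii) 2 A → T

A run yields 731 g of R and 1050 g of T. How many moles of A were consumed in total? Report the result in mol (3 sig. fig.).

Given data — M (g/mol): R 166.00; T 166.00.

21.5 mol

n(R) = 731 / 166.00 = 4.404 mol
n(T) = 1050 / 166.00 = 6.325 mol
n(A) via (i) = (2/1)×4.404 = 8.808 mol
n(A) via (ii) = (2/1)×6.325 = 12.65 mol
total n(A) = 8.808 + 12.65 = 21.46 mol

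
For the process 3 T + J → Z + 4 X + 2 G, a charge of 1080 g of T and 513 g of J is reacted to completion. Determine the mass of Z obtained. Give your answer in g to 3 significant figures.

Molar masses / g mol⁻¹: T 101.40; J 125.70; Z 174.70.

620 g

n(T) = 1080 / 101.40 = 10.65 mol
n(J) = 513.0 / 125.70 = 4.081 mol
n/ν → T: 3.550, J: 4.081; T is limiting.
n(Z) = (1/3) × 10.65 = 3.550 mol
mass = 3.550 × 174.70 = 620.2 g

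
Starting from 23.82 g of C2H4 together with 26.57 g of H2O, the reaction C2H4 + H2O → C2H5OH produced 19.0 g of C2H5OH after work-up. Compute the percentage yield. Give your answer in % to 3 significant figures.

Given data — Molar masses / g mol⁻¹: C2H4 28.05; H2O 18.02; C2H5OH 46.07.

n(C2H4) = 23.82 / 28.05 = 0.8492 mol
n(H2O) = 26.57 / 18.02 = 1.474 mol
n/ν for C2H4 = 0.8492/1 = 0.8492
n/ν for H2O = 1.474/1 = 1.474
Smallest n/ν is C2H4 → limiting reagent.
theoretical n(C2H5OH) = (1/1) × 0.8492 = 0.8492 mol → 39.12 g
% yield = 19.0 / 39.12 × 100 = 48.57 %

48.6 %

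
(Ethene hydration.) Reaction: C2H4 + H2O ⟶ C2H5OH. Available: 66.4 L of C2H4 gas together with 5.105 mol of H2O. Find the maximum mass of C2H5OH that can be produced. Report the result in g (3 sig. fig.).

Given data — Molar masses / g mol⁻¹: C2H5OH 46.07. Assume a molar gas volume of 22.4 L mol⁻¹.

137 g

n(C2H4) = 66.40 / 22.4 = 2.964 mol
n(H2O) = 5.105 mol
n/ν for C2H4 = 2.964/1 = 2.964
n/ν for H2O = 5.105/1 = 5.105
Smallest n/ν is C2H4 → limiting reagent.
n(C2H5OH) = (1/1) × 2.964 = 2.964 mol
mass = 2.964 × 46.07 = 136.6 g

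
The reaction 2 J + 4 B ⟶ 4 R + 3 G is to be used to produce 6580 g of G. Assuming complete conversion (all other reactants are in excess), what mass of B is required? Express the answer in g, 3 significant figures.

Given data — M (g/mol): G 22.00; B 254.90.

n(G) = 6580 / 22.00 = 299.1 mol
n(B) = (4/3) × 299.1 = 398.8 mol
mass = 398.8 × 254.90 = 101700 g

102000 g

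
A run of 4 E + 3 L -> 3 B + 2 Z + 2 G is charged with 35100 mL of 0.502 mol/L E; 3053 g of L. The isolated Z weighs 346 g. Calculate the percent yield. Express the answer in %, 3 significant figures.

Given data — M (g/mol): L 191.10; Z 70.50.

55.7 %

n(E) = 0.502 × 35100/1000 = 17.62 mol
n(L) = 3053 / 191.10 = 15.98 mol
n/ν for E = 17.62/4 = 4.405
n/ν for L = 15.98/3 = 5.327
Smallest n/ν is E → limiting reagent.
theoretical n(Z) = (2/4) × 17.62 = 8.810 mol → 621.1 g
% yield = 346 / 621.1 × 100 = 55.71 %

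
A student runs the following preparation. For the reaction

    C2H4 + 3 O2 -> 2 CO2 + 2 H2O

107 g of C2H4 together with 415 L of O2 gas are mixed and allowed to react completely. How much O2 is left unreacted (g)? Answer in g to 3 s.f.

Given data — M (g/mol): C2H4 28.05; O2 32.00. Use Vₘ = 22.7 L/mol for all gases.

219 g

n(C2H4) = 107.0 / 28.05 = 3.815 mol
n(O2) = 415.0 / 22.7 = 18.28 mol
n/ν for C2H4 = 3.815/1 = 3.815
n/ν for O2 = 18.28/3 = 6.093
Smallest n/ν is C2H4 → limiting reagent.
O2 consumed = (3/1) × 3.815 = 11.45 mol
O2 remaining = 18.28 − 11.45 = 6.830 mol
mass = 6.830 × 32.00 = 218.6 g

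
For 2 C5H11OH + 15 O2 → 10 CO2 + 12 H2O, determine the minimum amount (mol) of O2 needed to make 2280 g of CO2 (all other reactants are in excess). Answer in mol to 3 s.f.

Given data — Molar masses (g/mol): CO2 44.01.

n(CO2) = 2280 / 44.01 = 51.81 mol
n(O2) = (15/10) × 51.81 = 77.72 mol

77.7 mol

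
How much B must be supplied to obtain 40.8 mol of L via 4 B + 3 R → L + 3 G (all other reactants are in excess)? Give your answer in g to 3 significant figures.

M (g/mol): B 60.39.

n(L) = 40.80 mol
n(B) = (4/1) × 40.80 = 163.2 mol
mass = 163.2 × 60.39 = 9856 g

9860 g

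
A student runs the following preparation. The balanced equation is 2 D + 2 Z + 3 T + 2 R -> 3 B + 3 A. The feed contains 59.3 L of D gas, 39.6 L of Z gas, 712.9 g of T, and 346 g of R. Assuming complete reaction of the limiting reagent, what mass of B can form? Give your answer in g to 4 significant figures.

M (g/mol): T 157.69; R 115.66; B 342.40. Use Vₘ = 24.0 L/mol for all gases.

n(D) = 59.30 / 24.0 = 2.471 mol
n(Z) = 39.60 / 24.0 = 1.650 mol
n(T) = 712.9 / 157.69 = 4.521 mol
n(R) = 346.0 / 115.66 = 2.992 mol
n/ν for D = 2.471/2 = 1.236
n/ν for Z = 1.650/2 = 0.8250
n/ν for T = 4.521/3 = 1.507
n/ν for R = 2.992/2 = 1.496
Smallest n/ν is Z → limiting reagent.
n(B) = (3/2) × 1.650 = 2.475 mol
mass = 2.475 × 342.40 = 847.4 g

847.4 g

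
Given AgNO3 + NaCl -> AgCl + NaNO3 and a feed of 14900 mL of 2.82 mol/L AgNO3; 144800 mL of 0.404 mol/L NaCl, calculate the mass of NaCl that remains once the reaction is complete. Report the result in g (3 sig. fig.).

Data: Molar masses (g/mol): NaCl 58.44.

n(AgNO3) = 2.82 × 14900/1000 = 42.02 mol
n(NaCl) = 0.404 × 144800/1000 = 58.50 mol
n/ν → AgNO3: 42.02, NaCl: 58.50; AgNO3 is limiting.
NaCl consumed = (1/1) × 42.02 = 42.02 mol
NaCl remaining = 58.50 − 42.02 = 16.48 mol
mass = 16.48 × 58.44 = 963.1 g

963 g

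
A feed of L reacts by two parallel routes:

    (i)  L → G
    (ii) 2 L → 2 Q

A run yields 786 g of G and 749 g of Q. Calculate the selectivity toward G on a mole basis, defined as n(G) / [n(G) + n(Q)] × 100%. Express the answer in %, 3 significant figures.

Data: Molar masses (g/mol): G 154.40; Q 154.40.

51.2 %

n(G) = 786 / 154.40 = 5.091 mol
n(Q) = 749 / 154.40 = 4.851 mol
selectivity = 5.091/(5.091+4.851) × 100 = 51.21 %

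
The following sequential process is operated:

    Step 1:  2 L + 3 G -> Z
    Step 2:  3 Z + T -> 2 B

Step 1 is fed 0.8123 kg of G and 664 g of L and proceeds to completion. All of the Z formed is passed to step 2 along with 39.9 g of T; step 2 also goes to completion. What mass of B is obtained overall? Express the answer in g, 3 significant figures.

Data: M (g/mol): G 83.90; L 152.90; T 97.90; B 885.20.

722 g

Step 1:
n(G) = 0.8123×1000 / 83.90 = 9.682 mol
n(L) = 664.0 / 152.90 = 4.343 mol
n/ν for G = 9.682/3 = 3.227
n/ν for L = 4.343/2 = 2.172
Smallest n/ν is L → limiting reagent.
n(Z) produced = (1/2) × 4.343 = 2.172 mol
Step 2:
n(Z) available = 2.172 mol
n(T) = 39.90 / 97.90 = 0.4076 mol
n/ν for Z = 2.172/3 = 0.7240
n/ν for T = 0.4076/1 = 0.4076
Smallest n/ν is T → limiting reagent.
n(B) = (2/1) × 0.4076 = 0.8152 mol
mass = 0.8152 × 885.20 = 721.6 g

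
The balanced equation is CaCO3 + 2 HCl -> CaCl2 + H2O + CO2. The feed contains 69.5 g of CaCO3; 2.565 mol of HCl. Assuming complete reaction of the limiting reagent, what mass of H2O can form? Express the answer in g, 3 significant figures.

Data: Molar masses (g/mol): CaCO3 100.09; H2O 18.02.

12.5 g

n(CaCO3) = 69.50 / 100.09 = 0.6944 mol
n(HCl) = 2.565 mol
n/ν for CaCO3 = 0.6944/1 = 0.6944
n/ν for HCl = 2.565/2 = 1.283
Smallest n/ν is CaCO3 → limiting reagent.
n(H2O) = (1/1) × 0.6944 = 0.6944 mol
mass = 0.6944 × 18.02 = 12.51 g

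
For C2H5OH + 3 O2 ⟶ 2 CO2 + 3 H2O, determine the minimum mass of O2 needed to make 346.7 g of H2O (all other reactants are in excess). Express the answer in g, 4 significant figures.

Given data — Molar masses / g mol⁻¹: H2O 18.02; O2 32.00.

615.7 g

n(H2O) = 346.7 / 18.02 = 19.24 mol
n(O2) = (3/3) × 19.24 = 19.24 mol
mass = 19.24 × 32.00 = 615.7 g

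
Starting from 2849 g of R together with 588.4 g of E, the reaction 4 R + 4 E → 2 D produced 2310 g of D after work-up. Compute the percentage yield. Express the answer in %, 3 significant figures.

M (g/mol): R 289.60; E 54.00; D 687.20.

68.3 %

n(R) = 2849 / 289.60 = 9.838 mol
n(E) = 588.4 / 54.00 = 10.90 mol
n/ν → R: 2.460, E: 2.725; R is limiting.
theoretical n(D) = (2/4) × 9.838 = 4.919 mol → 3380 g
% yield = 2310 / 3380 × 100 = 68.34 %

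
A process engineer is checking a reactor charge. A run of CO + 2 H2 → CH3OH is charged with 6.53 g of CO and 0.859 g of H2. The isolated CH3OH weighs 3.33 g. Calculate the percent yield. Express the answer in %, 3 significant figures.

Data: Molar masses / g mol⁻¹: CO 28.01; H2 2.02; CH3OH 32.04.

48.9 %

n(CO) = 6.530 / 28.01 = 0.2331 mol
n(H2) = 0.8590 / 2.02 = 0.4252 mol
n/ν for CO = 0.2331/1 = 0.2331
n/ν for H2 = 0.4252/2 = 0.2126
Smallest n/ν is H2 → limiting reagent.
theoretical n(CH3OH) = (1/2) × 0.4252 = 0.2126 mol → 6.812 g
% yield = 3.33 / 6.812 × 100 = 48.88 %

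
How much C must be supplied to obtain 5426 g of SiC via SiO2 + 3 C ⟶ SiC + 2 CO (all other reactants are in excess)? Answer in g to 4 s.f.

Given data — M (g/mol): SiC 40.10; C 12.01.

n(SiC) = 5426 / 40.10 = 135.3 mol
n(C) = (3/1) × 135.3 = 405.9 mol
mass = 405.9 × 12.01 = 4875 g

4875 g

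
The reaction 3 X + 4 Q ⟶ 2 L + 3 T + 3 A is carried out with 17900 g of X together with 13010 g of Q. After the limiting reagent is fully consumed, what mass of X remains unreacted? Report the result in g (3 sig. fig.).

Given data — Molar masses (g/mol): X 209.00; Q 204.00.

n(X) = 17900 / 209.00 = 85.65 mol
n(Q) = 13010 / 204.00 = 63.77 mol
n/ν for X = 85.65/3 = 28.55
n/ν for Q = 63.77/4 = 15.94
Smallest n/ν is Q → limiting reagent.
X consumed = (3/4) × 63.77 = 47.83 mol
X remaining = 85.65 − 47.83 = 37.82 mol
mass = 37.82 × 209.00 = 7904 g

7900 g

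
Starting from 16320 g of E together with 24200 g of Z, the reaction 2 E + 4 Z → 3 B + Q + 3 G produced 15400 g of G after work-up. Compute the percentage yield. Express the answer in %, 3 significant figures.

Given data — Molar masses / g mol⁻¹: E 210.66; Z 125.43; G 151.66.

n(E) = 16320 / 210.66 = 77.47 mol
n(Z) = 24200 / 125.43 = 192.9 mol
n/ν for E = 77.47/2 = 38.74
n/ν for Z = 192.9/4 = 48.23
Smallest n/ν is E → limiting reagent.
theoretical n(G) = (3/2) × 77.47 = 116.2 mol → 17620 g
% yield = 15400 / 17620 × 100 = 87.40 %

87.4 %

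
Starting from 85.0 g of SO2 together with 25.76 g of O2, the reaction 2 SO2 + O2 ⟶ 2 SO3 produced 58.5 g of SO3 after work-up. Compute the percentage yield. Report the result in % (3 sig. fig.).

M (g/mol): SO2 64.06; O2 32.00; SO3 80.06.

n(SO2) = 85.00 / 64.06 = 1.327 mol
n(O2) = 25.76 / 32.00 = 0.8050 mol
n/ν → SO2: 0.6635, O2: 0.8050; SO2 is limiting.
theoretical n(SO3) = (2/2) × 1.327 = 1.327 mol → 106.2 g
% yield = 58.5 / 106.2 × 100 = 55.08 %

55.1 %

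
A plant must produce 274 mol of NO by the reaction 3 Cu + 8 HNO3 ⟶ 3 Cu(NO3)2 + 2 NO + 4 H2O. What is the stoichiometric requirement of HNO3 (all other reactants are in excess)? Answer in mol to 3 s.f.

1100 mol

n(NO) = 274.0 mol
n(HNO3) = (8/2) × 274.0 = 1096 mol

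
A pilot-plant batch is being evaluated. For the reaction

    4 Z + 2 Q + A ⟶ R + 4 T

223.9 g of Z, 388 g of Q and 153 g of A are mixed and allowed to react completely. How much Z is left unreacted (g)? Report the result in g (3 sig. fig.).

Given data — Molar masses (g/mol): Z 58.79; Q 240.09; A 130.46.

n(Z) = 223.9 / 58.79 = 3.808 mol
n(Q) = 388.0 / 240.09 = 1.616 mol
n(A) = 153.0 / 130.46 = 1.173 mol
n/ν for Z = 3.808/4 = 0.9520
n/ν for Q = 1.616/2 = 0.8080
n/ν for A = 1.173/1 = 1.173
Smallest n/ν is Q → limiting reagent.
Z consumed = (4/2) × 1.616 = 3.232 mol
Z remaining = 3.808 − 3.232 = 0.5760 mol
mass = 0.5760 × 58.79 = 33.86 g

33.9 g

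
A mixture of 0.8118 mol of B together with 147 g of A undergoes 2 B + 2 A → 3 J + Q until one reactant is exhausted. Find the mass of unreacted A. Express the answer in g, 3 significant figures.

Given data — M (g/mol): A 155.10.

n(B) = 0.8118 mol
n(A) = 147.0 / 155.10 = 0.9478 mol
n/ν → B: 0.4059, A: 0.4739; B is limiting.
A consumed = (2/2) × 0.8118 = 0.8118 mol
A remaining = 0.9478 − 0.8118 = 0.1360 mol
mass = 0.1360 × 155.10 = 21.09 g

21.1 g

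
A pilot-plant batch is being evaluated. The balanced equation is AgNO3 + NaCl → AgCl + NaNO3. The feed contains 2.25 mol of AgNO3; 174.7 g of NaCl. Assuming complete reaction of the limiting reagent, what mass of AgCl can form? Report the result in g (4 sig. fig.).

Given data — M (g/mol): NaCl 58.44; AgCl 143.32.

322.5 g

n(AgNO3) = 2.250 mol
n(NaCl) = 174.7 / 58.44 = 2.989 mol
n/ν for AgNO3 = 2.250/1 = 2.250
n/ν for NaCl = 2.989/1 = 2.989
Smallest n/ν is AgNO3 → limiting reagent.
n(AgCl) = (1/1) × 2.250 = 2.250 mol
mass = 2.250 × 143.32 = 322.5 g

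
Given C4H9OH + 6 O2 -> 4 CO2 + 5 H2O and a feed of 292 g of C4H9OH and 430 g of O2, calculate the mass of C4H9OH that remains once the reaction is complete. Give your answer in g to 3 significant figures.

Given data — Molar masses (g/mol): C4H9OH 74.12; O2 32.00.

126 g

n(C4H9OH) = 292.0 / 74.12 = 3.940 mol
n(O2) = 430.0 / 32.00 = 13.44 mol
n/ν → C4H9OH: 3.940, O2: 2.240; O2 is limiting.
C4H9OH consumed = (1/6) × 13.44 = 2.240 mol
C4H9OH remaining = 3.940 − 2.240 = 1.700 mol
mass = 1.700 × 74.12 = 126.0 g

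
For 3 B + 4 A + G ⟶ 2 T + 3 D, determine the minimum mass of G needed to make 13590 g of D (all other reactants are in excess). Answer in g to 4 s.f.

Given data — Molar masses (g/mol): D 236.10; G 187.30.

n(D) = 13590 / 236.10 = 57.56 mol
n(G) = (1/3) × 57.56 = 19.19 mol
mass = 19.19 × 187.30 = 3594 g

3594 g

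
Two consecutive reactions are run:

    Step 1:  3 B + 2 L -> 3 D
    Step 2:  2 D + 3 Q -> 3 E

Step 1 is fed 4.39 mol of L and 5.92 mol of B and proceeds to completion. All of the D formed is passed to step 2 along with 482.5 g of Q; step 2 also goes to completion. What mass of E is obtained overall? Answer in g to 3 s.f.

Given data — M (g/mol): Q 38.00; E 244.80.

Step 1:
n(L) = 4.390 mol
n(B) = 5.920 mol
n/ν for L = 4.390/2 = 2.195
n/ν for B = 5.920/3 = 1.973
Smallest n/ν is B → limiting reagent.
n(D) produced = (3/3) × 5.920 = 5.920 mol
Step 2:
n(D) available = 5.920 mol
n(Q) = 482.5 / 38.00 = 12.70 mol
n/ν for D = 5.920/2 = 2.960
n/ν for Q = 12.70/3 = 4.233
Smallest n/ν is D → limiting reagent.
n(E) = (3/2) × 5.920 = 8.880 mol
mass = 8.880 × 244.80 = 2174 g

2170 g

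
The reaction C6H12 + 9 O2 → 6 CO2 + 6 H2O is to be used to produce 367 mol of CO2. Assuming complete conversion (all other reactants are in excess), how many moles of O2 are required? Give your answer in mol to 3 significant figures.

n(CO2) = 367.0 mol
n(O2) = (9/6) × 367.0 = 550.5 mol

551 mol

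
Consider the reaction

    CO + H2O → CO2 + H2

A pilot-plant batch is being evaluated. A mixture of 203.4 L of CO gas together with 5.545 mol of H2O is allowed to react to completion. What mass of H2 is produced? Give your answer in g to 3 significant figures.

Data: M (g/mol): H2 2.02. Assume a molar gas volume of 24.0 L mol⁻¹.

n(CO) = 203.4 / 24.0 = 8.475 mol
n(H2O) = 5.545 mol
n/ν for CO = 8.475/1 = 8.475
n/ν for H2O = 5.545/1 = 5.545
Smallest n/ν is H2O → limiting reagent.
n(H2) = (1/1) × 5.545 = 5.545 mol
mass = 5.545 × 2.02 = 11.20 g

11.2 g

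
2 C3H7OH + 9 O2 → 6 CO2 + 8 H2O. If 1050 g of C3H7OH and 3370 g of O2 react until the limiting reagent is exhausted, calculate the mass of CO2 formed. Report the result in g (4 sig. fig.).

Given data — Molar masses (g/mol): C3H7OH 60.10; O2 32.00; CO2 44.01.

2307 g

n(C3H7OH) = 1050 / 60.10 = 17.47 mol
n(O2) = 3370 / 32.00 = 105.3 mol
n/ν for C3H7OH = 17.47/2 = 8.735
n/ν for O2 = 105.3/9 = 11.70
Smallest n/ν is C3H7OH → limiting reagent.
n(CO2) = (6/2) × 17.47 = 52.41 mol
mass = 52.41 × 44.01 = 2307 g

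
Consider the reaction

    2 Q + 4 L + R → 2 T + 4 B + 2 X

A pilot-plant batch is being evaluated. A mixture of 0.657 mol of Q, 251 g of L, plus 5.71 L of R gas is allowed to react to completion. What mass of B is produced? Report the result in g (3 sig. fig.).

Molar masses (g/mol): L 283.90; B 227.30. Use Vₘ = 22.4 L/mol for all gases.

n(Q) = 0.6570 mol
n(L) = 251.0 / 283.90 = 0.8841 mol
n(R) = 5.710 / 22.4 = 0.2549 mol
n/ν → Q: 0.3285, L: 0.2210, R: 0.2549; L is limiting.
n(B) = (4/4) × 0.8841 = 0.8841 mol
mass = 0.8841 × 227.30 = 201.0 g

201 g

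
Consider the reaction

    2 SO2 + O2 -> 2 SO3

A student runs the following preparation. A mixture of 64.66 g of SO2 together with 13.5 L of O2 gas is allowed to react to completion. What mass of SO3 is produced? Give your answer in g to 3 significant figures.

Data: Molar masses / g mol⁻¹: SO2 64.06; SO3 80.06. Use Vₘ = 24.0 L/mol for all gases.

n(SO2) = 64.66 / 64.06 = 1.009 mol
n(O2) = 13.50 / 24.0 = 0.5625 mol
n/ν → SO2: 0.5045, O2: 0.5625; SO2 is limiting.
n(SO3) = (2/2) × 1.009 = 1.009 mol
mass = 1.009 × 80.06 = 80.78 g

80.8 g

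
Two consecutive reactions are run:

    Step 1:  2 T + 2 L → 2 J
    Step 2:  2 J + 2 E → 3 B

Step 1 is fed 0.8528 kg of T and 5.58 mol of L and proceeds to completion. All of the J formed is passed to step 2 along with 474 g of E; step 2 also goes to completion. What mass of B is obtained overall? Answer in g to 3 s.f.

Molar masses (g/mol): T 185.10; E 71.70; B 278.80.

1930 g

Step 1:
n(T) = 0.8528×1000 / 185.10 = 4.607 mol
n(L) = 5.580 mol
n/ν → T: 2.304, L: 2.790; T is limiting.
n(J) produced = (2/2) × 4.607 = 4.607 mol
Step 2:
n(J) available = 4.607 mol
n(E) = 474.0 / 71.70 = 6.611 mol
n/ν → J: 2.304, E: 3.306; J is limiting.
n(B) = (3/2) × 4.607 = 6.911 mol
mass = 6.911 × 278.80 = 1927 g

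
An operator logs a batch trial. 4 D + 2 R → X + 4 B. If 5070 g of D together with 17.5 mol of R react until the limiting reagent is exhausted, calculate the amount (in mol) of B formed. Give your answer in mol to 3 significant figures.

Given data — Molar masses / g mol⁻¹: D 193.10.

26.3 mol

n(D) = 5070 / 193.10 = 26.26 mol
n(R) = 17.50 mol
n/ν → D: 6.565, R: 8.750; D is limiting.
n(B) = (4/4) × 26.26 = 26.26 mol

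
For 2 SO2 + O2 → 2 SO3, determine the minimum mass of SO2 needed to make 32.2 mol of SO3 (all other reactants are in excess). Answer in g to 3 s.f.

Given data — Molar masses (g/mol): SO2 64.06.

2060 g

n(SO3) = 32.20 mol
n(SO2) = (2/2) × 32.20 = 32.20 mol
mass = 32.20 × 64.06 = 2063 g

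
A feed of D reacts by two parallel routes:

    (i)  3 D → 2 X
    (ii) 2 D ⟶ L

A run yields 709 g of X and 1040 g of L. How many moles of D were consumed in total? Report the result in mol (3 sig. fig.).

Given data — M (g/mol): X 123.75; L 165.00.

n(X) = 709 / 123.75 = 5.729 mol
n(L) = 1040 / 165.00 = 6.303 mol
n(D) via (i) = (3/2)×5.729 = 8.594 mol
n(D) via (ii) = (2/1)×6.303 = 12.61 mol
total n(D) = 8.594 + 12.61 = 21.20 mol

21.2 mol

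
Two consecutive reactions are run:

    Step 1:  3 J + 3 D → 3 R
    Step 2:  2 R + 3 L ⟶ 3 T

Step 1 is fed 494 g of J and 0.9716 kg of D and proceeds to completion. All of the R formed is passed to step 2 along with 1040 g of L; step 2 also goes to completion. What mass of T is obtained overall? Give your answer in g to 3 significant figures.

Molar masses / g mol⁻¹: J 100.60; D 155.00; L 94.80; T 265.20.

Step 1:
n(J) = 494.0 / 100.60 = 4.911 mol
n(D) = 0.9716×1000 / 155.00 = 6.268 mol
n/ν for J = 4.911/3 = 1.637
n/ν for D = 6.268/3 = 2.089
Smallest n/ν is J → limiting reagent.
n(R) produced = (3/3) × 4.911 = 4.911 mol
Step 2:
n(R) available = 4.911 mol
n(L) = 1040 / 94.80 = 10.97 mol
n/ν for R = 4.911/2 = 2.456
n/ν for L = 10.97/3 = 3.657
Smallest n/ν is R → limiting reagent.
n(T) = (3/2) × 4.911 = 7.367 mol
mass = 7.367 × 265.20 = 1954 g

1950 g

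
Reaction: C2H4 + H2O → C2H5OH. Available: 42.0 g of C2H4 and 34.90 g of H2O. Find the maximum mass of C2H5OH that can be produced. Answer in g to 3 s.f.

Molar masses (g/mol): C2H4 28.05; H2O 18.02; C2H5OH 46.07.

n(C2H4) = 42.00 / 28.05 = 1.497 mol
n(H2O) = 34.90 / 18.02 = 1.937 mol
n/ν for C2H4 = 1.497/1 = 1.497
n/ν for H2O = 1.937/1 = 1.937
Smallest n/ν is C2H4 → limiting reagent.
n(C2H5OH) = (1/1) × 1.497 = 1.497 mol
mass = 1.497 × 46.07 = 68.97 g

69.0 g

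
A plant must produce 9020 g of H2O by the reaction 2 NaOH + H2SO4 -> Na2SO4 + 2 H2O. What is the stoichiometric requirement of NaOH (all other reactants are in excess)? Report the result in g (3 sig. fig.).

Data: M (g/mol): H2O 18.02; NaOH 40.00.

20000 g

n(H2O) = 9020 / 18.02 = 500.6 mol
n(NaOH) = (2/2) × 500.6 = 500.6 mol
mass = 500.6 × 40.00 = 20020 g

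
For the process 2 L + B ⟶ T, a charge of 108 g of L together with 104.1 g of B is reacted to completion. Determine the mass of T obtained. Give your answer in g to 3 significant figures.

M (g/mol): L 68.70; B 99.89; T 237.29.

n(L) = 108.0 / 68.70 = 1.572 mol
n(B) = 104.1 / 99.89 = 1.042 mol
n/ν for L = 1.572/2 = 0.7860
n/ν for B = 1.042/1 = 1.042
Smallest n/ν is L → limiting reagent.
n(T) = (1/2) × 1.572 = 0.7860 mol
mass = 0.7860 × 237.29 = 186.5 g

187 g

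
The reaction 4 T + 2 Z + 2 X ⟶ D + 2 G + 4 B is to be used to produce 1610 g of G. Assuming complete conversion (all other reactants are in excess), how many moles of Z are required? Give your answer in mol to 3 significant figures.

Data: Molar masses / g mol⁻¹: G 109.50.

n(G) = 1610 / 109.50 = 14.70 mol
n(Z) = (2/2) × 14.70 = 14.70 mol

14.7 mol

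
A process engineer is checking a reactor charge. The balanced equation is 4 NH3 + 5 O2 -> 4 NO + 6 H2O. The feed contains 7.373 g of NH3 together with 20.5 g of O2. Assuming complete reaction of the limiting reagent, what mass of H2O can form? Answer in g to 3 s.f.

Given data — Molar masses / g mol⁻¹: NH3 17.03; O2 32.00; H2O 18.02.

n(NH3) = 7.373 / 17.03 = 0.4329 mol
n(O2) = 20.50 / 32.00 = 0.6406 mol
n/ν for NH3 = 0.4329/4 = 0.1082
n/ν for O2 = 0.6406/5 = 0.1281
Smallest n/ν is NH3 → limiting reagent.
n(H2O) = (6/4) × 0.4329 = 0.6494 mol
mass = 0.6494 × 18.02 = 11.70 g

11.7 g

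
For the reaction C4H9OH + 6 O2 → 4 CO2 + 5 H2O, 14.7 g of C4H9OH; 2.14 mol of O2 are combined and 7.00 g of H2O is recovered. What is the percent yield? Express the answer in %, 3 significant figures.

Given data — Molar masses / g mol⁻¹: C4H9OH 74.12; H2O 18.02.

n(C4H9OH) = 14.70 / 74.12 = 0.1983 mol
n(O2) = 2.140 mol
n/ν → C4H9OH: 0.1983, O2: 0.3567; C4H9OH is limiting.
theoretical n(H2O) = (5/1) × 0.1983 = 0.9915 mol → 17.87 g
% yield = 7.00 / 17.87 × 100 = 39.17 %

39.2 %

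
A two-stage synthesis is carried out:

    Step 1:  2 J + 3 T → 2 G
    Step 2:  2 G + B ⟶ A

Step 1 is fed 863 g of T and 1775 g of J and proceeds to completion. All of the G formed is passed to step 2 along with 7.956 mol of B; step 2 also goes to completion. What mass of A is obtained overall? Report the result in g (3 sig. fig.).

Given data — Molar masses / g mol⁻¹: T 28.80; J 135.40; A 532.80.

Step 1:
n(T) = 863.0 / 28.80 = 29.97 mol
n(J) = 1775 / 135.40 = 13.11 mol
n/ν for T = 29.97/3 = 9.990
n/ν for J = 13.11/2 = 6.555
Smallest n/ν is J → limiting reagent.
n(G) produced = (2/2) × 13.11 = 13.11 mol
Step 2:
n(G) available = 13.11 mol
n(B) = 7.956 mol
n/ν for G = 13.11/2 = 6.555
n/ν for B = 7.956/1 = 7.956
Smallest n/ν is G → limiting reagent.
n(A) = (1/2) × 13.11 = 6.555 mol
mass = 6.555 × 532.80 = 3493 g

3490 g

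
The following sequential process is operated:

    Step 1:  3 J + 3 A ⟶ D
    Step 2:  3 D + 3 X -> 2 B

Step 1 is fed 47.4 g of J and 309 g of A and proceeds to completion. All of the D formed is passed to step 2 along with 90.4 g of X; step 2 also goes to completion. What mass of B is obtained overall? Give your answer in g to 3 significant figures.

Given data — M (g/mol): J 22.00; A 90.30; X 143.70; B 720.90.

302 g

Step 1:
n(J) = 47.40 / 22.00 = 2.155 mol
n(A) = 309.0 / 90.30 = 3.422 mol
n/ν → J: 0.7183, A: 1.141; J is limiting.
n(D) produced = (1/3) × 2.155 = 0.7183 mol
Step 2:
n(D) available = 0.7183 mol
n(X) = 90.40 / 143.70 = 0.6291 mol
n/ν → D: 0.2394, X: 0.2097; X is limiting.
n(B) = (2/3) × 0.6291 = 0.4194 mol
mass = 0.4194 × 720.90 = 302.3 g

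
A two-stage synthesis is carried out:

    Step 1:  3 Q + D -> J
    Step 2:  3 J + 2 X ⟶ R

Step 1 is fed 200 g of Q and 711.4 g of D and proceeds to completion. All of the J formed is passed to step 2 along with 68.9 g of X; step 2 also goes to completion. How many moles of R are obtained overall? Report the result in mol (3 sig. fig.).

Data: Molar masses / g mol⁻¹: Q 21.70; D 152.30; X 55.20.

0.624 mol

Step 1:
n(Q) = 200.0 / 21.70 = 9.217 mol
n(D) = 711.4 / 152.30 = 4.671 mol
n/ν for Q = 9.217/3 = 3.072
n/ν for D = 4.671/1 = 4.671
Smallest n/ν is Q → limiting reagent.
n(J) produced = (1/3) × 9.217 = 3.072 mol
Step 2:
n(J) available = 3.072 mol
n(X) = 68.90 / 55.20 = 1.248 mol
n/ν for J = 3.072/3 = 1.024
n/ν for X = 1.248/2 = 0.6240
Smallest n/ν is X → limiting reagent.
n(R) = (1/2) × 1.248 = 0.6240 mol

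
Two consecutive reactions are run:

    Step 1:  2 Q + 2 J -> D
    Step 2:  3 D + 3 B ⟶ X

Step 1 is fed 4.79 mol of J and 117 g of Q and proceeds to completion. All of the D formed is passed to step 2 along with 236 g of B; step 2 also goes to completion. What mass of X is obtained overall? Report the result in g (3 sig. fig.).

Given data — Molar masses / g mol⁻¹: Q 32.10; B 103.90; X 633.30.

385 g

Step 1:
n(J) = 4.790 mol
n(Q) = 117.0 / 32.10 = 3.645 mol
n/ν for J = 4.790/2 = 2.395
n/ν for Q = 3.645/2 = 1.823
Smallest n/ν is Q → limiting reagent.
n(D) produced = (1/2) × 3.645 = 1.823 mol
Step 2:
n(D) available = 1.823 mol
n(B) = 236.0 / 103.90 = 2.271 mol
n/ν for D = 1.823/3 = 0.6077
n/ν for B = 2.271/3 = 0.7570
Smallest n/ν is D → limiting reagent.
n(X) = (1/3) × 1.823 = 0.6077 mol
mass = 0.6077 × 633.30 = 384.9 g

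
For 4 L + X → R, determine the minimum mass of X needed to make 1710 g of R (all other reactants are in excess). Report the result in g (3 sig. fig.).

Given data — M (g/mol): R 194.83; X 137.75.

n(R) = 1710 / 194.83 = 8.777 mol
n(X) = (1/1) × 8.777 = 8.777 mol
mass = 8.777 × 137.75 = 1209 g

1210 g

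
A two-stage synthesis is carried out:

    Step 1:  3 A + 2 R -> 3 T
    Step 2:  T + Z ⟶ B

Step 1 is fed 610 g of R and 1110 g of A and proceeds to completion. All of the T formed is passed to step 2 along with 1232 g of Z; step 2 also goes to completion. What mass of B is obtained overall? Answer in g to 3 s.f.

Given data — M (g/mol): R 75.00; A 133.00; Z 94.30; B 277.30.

2310 g

Step 1:
n(R) = 610.0 / 75.00 = 8.133 mol
n(A) = 1110 / 133.00 = 8.346 mol
n/ν for R = 8.133/2 = 4.067
n/ν for A = 8.346/3 = 2.782
Smallest n/ν is A → limiting reagent.
n(T) produced = (3/3) × 8.346 = 8.346 mol
Step 2:
n(T) available = 8.346 mol
n(Z) = 1232 / 94.30 = 13.06 mol
n/ν for T = 8.346/1 = 8.346
n/ν for Z = 13.06/1 = 13.06
Smallest n/ν is T → limiting reagent.
n(B) = (1/1) × 8.346 = 8.346 mol
mass = 8.346 × 277.30 = 2314 g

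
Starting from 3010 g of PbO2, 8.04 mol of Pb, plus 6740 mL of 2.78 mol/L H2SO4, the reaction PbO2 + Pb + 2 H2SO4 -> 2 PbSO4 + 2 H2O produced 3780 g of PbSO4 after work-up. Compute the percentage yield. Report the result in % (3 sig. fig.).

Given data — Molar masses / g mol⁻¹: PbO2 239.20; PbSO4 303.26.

77.5 %

n(PbO2) = 3010 / 239.20 = 12.58 mol
n(Pb) = 8.040 mol
n(H2SO4) = 2.78 × 6740/1000 = 18.74 mol
n/ν for PbO2 = 12.58/1 = 12.58
n/ν for Pb = 8.040/1 = 8.040
n/ν for H2SO4 = 18.74/2 = 9.370
Smallest n/ν is Pb → limiting reagent.
theoretical n(PbSO4) = (2/1) × 8.040 = 16.08 mol → 4876 g
% yield = 3780 / 4876 × 100 = 77.52 %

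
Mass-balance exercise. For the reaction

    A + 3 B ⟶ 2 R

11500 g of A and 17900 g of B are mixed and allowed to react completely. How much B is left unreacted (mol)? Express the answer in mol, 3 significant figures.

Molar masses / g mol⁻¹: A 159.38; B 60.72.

78.3 mol

n(A) = 11500 / 159.38 = 72.15 mol
n(B) = 17900 / 60.72 = 294.8 mol
n/ν for A = 72.15/1 = 72.15
n/ν for B = 294.8/3 = 98.27
Smallest n/ν is A → limiting reagent.
B consumed = (3/1) × 72.15 = 216.5 mol
B remaining = 294.8 − 216.5 = 78.30 mol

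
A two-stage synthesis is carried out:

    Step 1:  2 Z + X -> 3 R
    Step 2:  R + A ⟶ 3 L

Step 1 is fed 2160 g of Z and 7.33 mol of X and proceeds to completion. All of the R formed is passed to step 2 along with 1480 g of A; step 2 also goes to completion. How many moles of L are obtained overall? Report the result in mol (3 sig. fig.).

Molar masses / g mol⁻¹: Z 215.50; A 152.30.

29.2 mol

Step 1:
n(Z) = 2160 / 215.50 = 10.02 mol
n(X) = 7.330 mol
n/ν for Z = 10.02/2 = 5.010
n/ν for X = 7.330/1 = 7.330
Smallest n/ν is Z → limiting reagent.
n(R) produced = (3/2) × 10.02 = 15.03 mol
Step 2:
n(R) available = 15.03 mol
n(A) = 1480 / 152.30 = 9.718 mol
n/ν for R = 15.03/1 = 15.03
n/ν for A = 9.718/1 = 9.718
Smallest n/ν is A → limiting reagent.
n(L) = (3/1) × 9.718 = 29.15 mol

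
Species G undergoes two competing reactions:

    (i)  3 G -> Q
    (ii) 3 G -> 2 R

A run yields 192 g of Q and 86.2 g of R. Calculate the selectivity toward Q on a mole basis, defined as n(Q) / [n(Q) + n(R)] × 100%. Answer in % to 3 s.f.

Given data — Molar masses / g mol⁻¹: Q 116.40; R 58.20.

52.7 %

n(Q) = 192 / 116.40 = 1.649 mol
n(R) = 86.2 / 58.20 = 1.481 mol
selectivity = 1.649/(1.649+1.481) × 100 = 52.68 %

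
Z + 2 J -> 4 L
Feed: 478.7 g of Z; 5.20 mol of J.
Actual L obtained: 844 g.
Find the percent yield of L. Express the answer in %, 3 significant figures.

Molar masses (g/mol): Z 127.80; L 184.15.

44.1 %

n(Z) = 478.7 / 127.80 = 3.746 mol
n(J) = 5.200 mol
n/ν → Z: 3.746, J: 2.600; J is limiting.
theoretical n(L) = (4/2) × 5.200 = 10.40 mol → 1915 g
% yield = 844 / 1915 × 100 = 44.07 %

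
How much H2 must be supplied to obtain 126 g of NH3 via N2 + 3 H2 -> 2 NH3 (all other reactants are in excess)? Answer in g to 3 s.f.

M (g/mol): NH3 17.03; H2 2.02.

22.4 g

n(NH3) = 126 / 17.03 = 7.399 mol
n(H2) = (3/2) × 7.399 = 11.10 mol
mass = 11.10 × 2.02 = 22.42 g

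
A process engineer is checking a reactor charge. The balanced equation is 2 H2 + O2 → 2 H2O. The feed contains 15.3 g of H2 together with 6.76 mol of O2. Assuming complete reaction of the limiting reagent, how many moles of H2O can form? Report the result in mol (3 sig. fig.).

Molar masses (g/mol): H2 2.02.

n(H2) = 15.30 / 2.02 = 7.574 mol
n(O2) = 6.760 mol
n/ν for H2 = 7.574/2 = 3.787
n/ν for O2 = 6.760/1 = 6.760
Smallest n/ν is H2 → limiting reagent.
n(H2O) = (2/2) × 7.574 = 7.574 mol

7.57 mol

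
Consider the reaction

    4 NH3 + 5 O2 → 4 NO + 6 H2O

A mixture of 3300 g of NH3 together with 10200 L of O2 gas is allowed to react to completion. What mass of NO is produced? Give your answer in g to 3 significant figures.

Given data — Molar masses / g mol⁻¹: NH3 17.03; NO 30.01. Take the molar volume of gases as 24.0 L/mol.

5820 g

n(NH3) = 3300 / 17.03 = 193.8 mol
n(O2) = 10200 / 24.0 = 425.0 mol
n/ν → NH3: 48.45, O2: 85.00; NH3 is limiting.
n(NO) = (4/4) × 193.8 = 193.8 mol
mass = 193.8 × 30.01 = 5816 g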